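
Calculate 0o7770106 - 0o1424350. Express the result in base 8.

0o6343536

Subtract column by column in base 8:
  6-0 → 6
  0-5 → 3 (borrow)
  1-3-1 → 5 (borrow)
  0-4-1 → 3 (borrow)
  7-2-1 → 4
  7-4 → 3
  7-1 → 6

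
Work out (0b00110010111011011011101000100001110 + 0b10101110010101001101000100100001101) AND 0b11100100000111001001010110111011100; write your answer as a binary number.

Add column by column in base 2, right to left:
  0+1 = 1
  1+0 = 1
  1+1 = 0 carry 1
  1+1+1 = 1 carry 1
  0+0+1 = 1
  0+0 = 0
  0+0 = 0
  0+0 = 0
  1+1 = 0 carry 1
  0+0+1 = 1
  0+0 = 0
  0+1 = 1
  1+0 = 1
  0+0 = 0
  1+0 = 1
  1+1 = 0 carry 1
  1+0+1 = 0 carry 1
  0+1+1 = 0 carry 1
  1+1+1 = 1 carry 1
  1+0+1 = 0 carry 1
  0+0+1 = 1
  1+1 = 0 carry 1
  1+0+1 = 0 carry 1
  0+1+1 = 0 carry 1
  1+0+1 = 0 carry 1
  1+1+1 = 1 carry 1
  1+0+1 = 0 carry 1
  0+0+1 = 1
  1+1 = 0 carry 1
  0+1+1 = 0 carry 1
  0+1+1 = 0 carry 1
  1+0+1 = 0 carry 1
  1+1+1 = 1 carry 1
  0+0+1 = 1
  0+1 = 1
Sum = 0b11100001010000101000101101000011011; now AND with 0b11100100000111001001010110111011100:
  11100001010000101000101101000011011
& 11100100000111001001010110111011100
= 11100000000000001000000100000011000

0b11100000000000001000000100000011000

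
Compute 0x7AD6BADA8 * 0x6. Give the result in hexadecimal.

Multiply each base-16 digit by 6, carrying:
  8×6 = 48 → write 0 carry 3
  A×6+3 = 63 → write F carry 3
  D×6+3 = 81 → write 1 carry 5
  A×6+5 = 65 → write 1 carry 4
  B×6+4 = 70 → write 6 carry 4
  6×6+4 = 40 → write 8 carry 2
  D×6+2 = 80 → write 0 carry 5
  A×6+5 = 65 → write 1 carry 4
  7×6+4 = 46 → write E carry 2
  remaining carry: 2

0x2E108611F0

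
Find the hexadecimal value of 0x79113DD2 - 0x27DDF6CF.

0x51334703

Subtract column by column in base 16:
  2-F → 3 (borrow)
  D-C-1 → 0
  D-6 → 7
  3-F → 4 (borrow)
  1-D-1 → 3 (borrow)
  1-D-1 → 3 (borrow)
  9-7-1 → 1
  7-2 → 5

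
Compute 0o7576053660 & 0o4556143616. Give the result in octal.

0o4556043600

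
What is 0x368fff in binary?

0b1101101000111111111111

Expand each hex digit to 4 bits: 3=0011 6=0110 8=1000 f=1111 f=1111 f=1111.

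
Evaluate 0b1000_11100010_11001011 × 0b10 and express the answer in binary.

0b100011100010110010110

Multiply each base-2 digit by 2, carrying:
  1×2 = 2 → write 0 carry 1
  1×2+1 = 3 → write 1 carry 1
  0×2+1 = 1 → write 1
  1×2 = 2 → write 0 carry 1
  0×2+1 = 1 → write 1
  0×2 = 0 → write 0
  1×2 = 2 → write 0 carry 1
  1×2+1 = 3 → write 1 carry 1
  0×2+1 = 1 → write 1
  1×2 = 2 → write 0 carry 1
  0×2+1 = 1 → write 1
  0×2 = 0 → write 0
  0×2 = 0 → write 0
  1×2 = 2 → write 0 carry 1
  1×2+1 = 3 → write 1 carry 1
  1×2+1 = 3 → write 1 carry 1
  0×2+1 = 1 → write 1
  0×2 = 0 → write 0
  0×2 = 0 → write 0
  1×2 = 2 → write 0 carry 1
  remaining carry: 1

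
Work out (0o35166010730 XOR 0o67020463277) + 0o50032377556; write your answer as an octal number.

0o122201073325

First 0o35166010730 XOR 0o67020463277 = 0o52146473547.
Add column by column in base 8, right to left:
  7+6 = 5 carry 1
  4+5+1 = 2 carry 1
  5+5+1 = 3 carry 1
  3+7+1 = 3 carry 1
  7+7+1 = 7 carry 1
  4+3+1 = 0 carry 1
  6+2+1 = 1 carry 1
  4+3+1 = 0 carry 1
  1+0+1 = 2
  2+0 = 2
  5+5 = 2 carry 1
  final carry 1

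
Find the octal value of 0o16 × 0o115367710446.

Multiply each base-8 digit by 14, carrying:
  6×14 = 84 → write 4 carry 10
  4×14+10 = 66 → write 2 carry 8
  4×14+8 = 64 → write 0 carry 8
  0×14+8 = 8 → write 0 carry 1
  1×14+1 = 15 → write 7 carry 1
  7×14+1 = 99 → write 3 carry 12
  7×14+12 = 110 → write 6 carry 13
  6×14+13 = 97 → write 1 carry 12
  3×14+12 = 54 → write 6 carry 6
  5×14+6 = 76 → write 4 carry 9
  1×14+9 = 23 → write 7 carry 2
  1×14+2 = 16 → write 0 carry 2
  remaining carry: 2

0o2074616370024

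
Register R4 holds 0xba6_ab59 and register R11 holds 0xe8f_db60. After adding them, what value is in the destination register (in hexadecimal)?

0x1a3686b9

Add column by column in base 16, right to left:
  9+0 = 9
  5+6 = b
  b+b = 6 carry 1
  a+d+1 = 8 carry 1
  6+f+1 = 6 carry 1
  a+8+1 = 3 carry 1
  b+e+1 = a carry 1
  final carry 1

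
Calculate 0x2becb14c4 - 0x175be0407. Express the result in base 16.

Subtract column by column in base 16:
  4-7 → d (borrow)
  c-0-1 → b
  4-4 → 0
  1-0 → 1
  b-e → d (borrow)
  c-b-1 → 0
  e-5 → 9
  b-7 → 4
  2-1 → 1

0x1490d10bd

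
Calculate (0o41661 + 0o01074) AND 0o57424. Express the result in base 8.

Add column by column in base 8, right to left:
  1+4 = 5
  6+7 = 5 carry 1
  6+0+1 = 7
  1+1 = 2
  4+0 = 4
Sum = 0o42755; now AND with 0o57424:
  4&5=4, 2&7=2, 7&4=4, 5&2=0, 5&4=4

0o42404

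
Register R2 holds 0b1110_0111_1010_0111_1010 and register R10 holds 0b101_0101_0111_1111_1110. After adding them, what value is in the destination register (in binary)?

0b100111101001001111000

Add column by column in base 2, right to left:
  0+0 = 0
  1+1 = 0 carry 1
  0+1+1 = 0 carry 1
  1+1+1 = 1 carry 1
  1+1+1 = 1 carry 1
  1+1+1 = 1 carry 1
  1+1+1 = 1 carry 1
  0+1+1 = 0 carry 1
  0+1+1 = 0 carry 1
  1+1+1 = 1 carry 1
  0+1+1 = 0 carry 1
  1+0+1 = 0 carry 1
  1+1+1 = 1 carry 1
  1+0+1 = 0 carry 1
  1+1+1 = 1 carry 1
  0+0+1 = 1
  0+1 = 1
  1+0 = 1
  1+1 = 0 carry 1
  1+0+1 = 0 carry 1
  final carry 1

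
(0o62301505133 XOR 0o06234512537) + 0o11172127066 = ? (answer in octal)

0o75327146472

First 0o62301505133 XOR 0o06234512537 = 0o64135017404.
Add column by column in base 8, right to left:
  4+6 = 2 carry 1
  0+6+1 = 7
  4+0 = 4
  7+7 = 6 carry 1
  1+2+1 = 4
  0+1 = 1
  5+2 = 7
  3+7 = 2 carry 1
  1+1+1 = 3
  4+1 = 5
  6+1 = 7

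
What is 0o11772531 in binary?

Each octal digit is 3 bits: 1=001 1=001 7=111 7=111 2=010 5=101 3=011 1=001.

0b1001111111010101011001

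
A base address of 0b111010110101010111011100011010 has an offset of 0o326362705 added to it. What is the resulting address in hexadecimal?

0b111010110101010111011100011010 = 0x3AD5771A in hexadecimal.
0o326362705 = 0x359E5C5 in hexadecimal.
Add column by column in base 16, right to left:
  A+5 = F
  1+C = D
  7+5 = C
  7+E = 5 carry 1
  5+9+1 = F
  D+5 = 2 carry 1
  A+3+1 = E
  3+0 = 3

0x3E2F5CDF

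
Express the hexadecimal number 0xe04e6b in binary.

Expand each hex digit to 4 bits: e=1110 0=0000 4=0100 e=1110 6=0110 b=1011.

0b111000000100111001101011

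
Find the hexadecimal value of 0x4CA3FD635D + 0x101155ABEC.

0x5CB5530F49

Add column by column in base 16, right to left:
  D+C = 9 carry 1
  5+E+1 = 4 carry 1
  3+B+1 = F
  6+A = 0 carry 1
  D+5+1 = 3 carry 1
  F+5+1 = 5 carry 1
  3+1+1 = 5
  A+1 = B
  C+0 = C
  4+1 = 5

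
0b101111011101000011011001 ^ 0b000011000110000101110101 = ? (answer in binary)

XOR bit by bit (1 where the bits differ):
  101111011101000011011001
^ 000011000110000101110101
= 101100011011000110101100

0b101100011011000110101100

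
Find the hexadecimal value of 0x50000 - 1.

0x4FFFF

The trailing 4 digits are 0, so subtracting 1 borrows through: they become F and the next digit up decrements.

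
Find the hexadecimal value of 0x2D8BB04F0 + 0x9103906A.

0x369BE955A

Add column by column in base 16, right to left:
  0+A = A
  F+6 = 5 carry 1
  4+0+1 = 5
  0+9 = 9
  B+3 = E
  B+0 = B
  8+1 = 9
  D+9 = 6 carry 1
  2+0+1 = 3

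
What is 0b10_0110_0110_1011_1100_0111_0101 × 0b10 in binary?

Multiply each base-2 digit by 2, carrying:
  1×2 = 2 → write 0 carry 1
  0×2+1 = 1 → write 1
  1×2 = 2 → write 0 carry 1
  0×2+1 = 1 → write 1
  1×2 = 2 → write 0 carry 1
  1×2+1 = 3 → write 1 carry 1
  1×2+1 = 3 → write 1 carry 1
  0×2+1 = 1 → write 1
  0×2 = 0 → write 0
  0×2 = 0 → write 0
  1×2 = 2 → write 0 carry 1
  1×2+1 = 3 → write 1 carry 1
  1×2+1 = 3 → write 1 carry 1
  1×2+1 = 3 → write 1 carry 1
  0×2+1 = 1 → write 1
  1×2 = 2 → write 0 carry 1
  0×2+1 = 1 → write 1
  1×2 = 2 → write 0 carry 1
  1×2+1 = 3 → write 1 carry 1
  0×2+1 = 1 → write 1
  0×2 = 0 → write 0
  1×2 = 2 → write 0 carry 1
  1×2+1 = 3 → write 1 carry 1
  0×2+1 = 1 → write 1
  0×2 = 0 → write 0
  1×2 = 2 → write 0 carry 1
  remaining carry: 1

0b100110011010111100011101010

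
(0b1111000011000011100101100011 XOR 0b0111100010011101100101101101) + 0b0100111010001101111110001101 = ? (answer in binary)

First 0b1111000011000011100101100011 XOR 0b0111100010011101100101101101 = 0b1000100001011110000000001110.
Add column by column in base 2, right to left:
  0+1 = 1
  1+0 = 1
  1+1 = 0 carry 1
  1+1+1 = 1 carry 1
  0+0+1 = 1
  0+0 = 0
  0+0 = 0
  0+1 = 1
  0+1 = 1
  0+1 = 1
  0+1 = 1
  0+1 = 1
  0+1 = 1
  1+0 = 1
  1+1 = 0 carry 1
  1+1+1 = 1 carry 1
  1+0+1 = 0 carry 1
  0+0+1 = 1
  1+0 = 1
  0+1 = 1
  0+0 = 0
  0+1 = 1
  0+1 = 1
  1+1 = 0 carry 1
  0+0+1 = 1
  0+0 = 0
  0+1 = 1
  1+0 = 1

0b1101011011101011111110011011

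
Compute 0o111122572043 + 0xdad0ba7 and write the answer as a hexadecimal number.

0x256f7ffca

0o111122572043 = 0x2494af423 in hexadecimal.
Add column by column in base 16, right to left:
  3+7 = a
  2+a = c
  4+b = f
  f+0 = f
  a+d = 7 carry 1
  4+a+1 = f
  9+d = 6 carry 1
  4+0+1 = 5
  2+0 = 2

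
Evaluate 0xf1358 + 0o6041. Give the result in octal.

0o3617571

0xf1358 = 0o3611530 in octal.
Add column by column in base 8, right to left:
  0+1 = 1
  3+4 = 7
  5+0 = 5
  1+6 = 7
  1+0 = 1
  6+0 = 6
  3+0 = 3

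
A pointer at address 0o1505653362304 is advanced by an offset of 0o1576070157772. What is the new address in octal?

Add column by column in base 8, right to left:
  4+2 = 6
  0+7 = 7
  3+7 = 2 carry 1
  2+7+1 = 2 carry 1
  6+5+1 = 4 carry 1
  3+1+1 = 5
  3+0 = 3
  5+7 = 4 carry 1
  6+0+1 = 7
  5+6 = 3 carry 1
  0+7+1 = 0 carry 1
  5+5+1 = 3 carry 1
  1+1+1 = 3

0o3303743542276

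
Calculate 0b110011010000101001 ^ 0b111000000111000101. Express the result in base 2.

0b001011010111101100

XOR bit by bit (1 where the bits differ):
  110011010000101001
^ 111000000111000101
= 001011010111101100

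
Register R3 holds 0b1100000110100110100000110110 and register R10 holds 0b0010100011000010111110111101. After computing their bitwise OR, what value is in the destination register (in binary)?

OR bit by bit (1 where either bit is 1):
  1100000110100110100000110110
| 0010100011000010111110111101
= 1110100111100110111110111111

0b1110100111100110111110111111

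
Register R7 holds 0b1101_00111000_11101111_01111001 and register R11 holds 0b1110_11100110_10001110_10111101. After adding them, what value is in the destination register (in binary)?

0b11100000111110111111000110110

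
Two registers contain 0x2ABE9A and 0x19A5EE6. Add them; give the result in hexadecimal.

Add column by column in base 16, right to left:
  A+6 = 0 carry 1
  9+E+1 = 8 carry 1
  E+E+1 = D carry 1
  B+5+1 = 1 carry 1
  A+A+1 = 5 carry 1
  2+9+1 = C
  0+1 = 1

0x1C51D80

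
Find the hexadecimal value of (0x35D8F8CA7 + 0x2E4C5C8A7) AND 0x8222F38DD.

0x205104C

Add column by column in base 16, right to left:
  7+7 = E
  A+A = 4 carry 1
  C+8+1 = 5 carry 1
  8+C+1 = 5 carry 1
  F+5+1 = 5 carry 1
  8+C+1 = 5 carry 1
  D+4+1 = 2 carry 1
  5+E+1 = 4 carry 1
  3+2+1 = 6
Sum = 0x64255554E; now AND with 0x8222F38DD:
  6&8=0, 4&2=0, 2&2=2, 5&2=0, 5&F=5, 5&3=1, 5&8=0, 4&D=4, E&D=C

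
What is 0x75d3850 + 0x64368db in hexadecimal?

0xda0a12b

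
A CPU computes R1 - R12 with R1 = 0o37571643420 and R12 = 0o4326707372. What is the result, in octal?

0o33242734026

Subtract column by column in base 8:
  0-2 → 6 (borrow)
  2-7-1 → 2 (borrow)
  4-3-1 → 0
  3-7 → 4 (borrow)
  4-0-1 → 3
  6-7 → 7 (borrow)
  1-6-1 → 2 (borrow)
  7-2-1 → 4
  5-3 → 2
  7-4 → 3
  3-0 → 3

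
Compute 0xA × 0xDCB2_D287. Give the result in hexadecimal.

Multiply each base-16 digit by 10, carrying:
  7×10 = 70 → write 6 carry 4
  8×10+4 = 84 → write 4 carry 5
  2×10+5 = 25 → write 9 carry 1
  D×10+1 = 131 → write 3 carry 8
  2×10+8 = 28 → write C carry 1
  B×10+1 = 111 → write F carry 6
  C×10+6 = 126 → write E carry 7
  D×10+7 = 137 → write 9 carry 8
  remaining carry: 8

0x89EFC3946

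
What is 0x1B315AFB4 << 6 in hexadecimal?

6 bits is not a whole number of base-16 digits; in binary: 110110011000101011010111110110100 << 6 = 110110011000101011010111110110100000000.

0x6CC56BED00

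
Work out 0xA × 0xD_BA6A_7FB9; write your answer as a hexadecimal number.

0x894828FD3A

Multiply each base-16 digit by 10, carrying:
  9×10 = 90 → write A carry 5
  B×10+5 = 115 → write 3 carry 7
  F×10+7 = 157 → write D carry 9
  7×10+9 = 79 → write F carry 4
  A×10+4 = 104 → write 8 carry 6
  6×10+6 = 66 → write 2 carry 4
  A×10+4 = 104 → write 8 carry 6
  B×10+6 = 116 → write 4 carry 7
  D×10+7 = 137 → write 9 carry 8
  remaining carry: 8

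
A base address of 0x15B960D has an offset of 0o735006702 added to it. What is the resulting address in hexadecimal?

0o735006702 = 0x7740DC2 in hexadecimal.
Add column by column in base 16, right to left:
  D+2 = F
  0+C = C
  6+D = 3 carry 1
  9+0+1 = A
  B+4 = F
  5+7 = C
  1+7 = 8

0x8CFA3CF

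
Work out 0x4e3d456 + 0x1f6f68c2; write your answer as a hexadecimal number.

0x24533d18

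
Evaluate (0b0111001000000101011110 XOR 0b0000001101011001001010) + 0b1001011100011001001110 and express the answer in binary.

0b10000100001110101100010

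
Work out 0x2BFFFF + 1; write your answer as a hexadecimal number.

0x2C0000

The trailing 4 digits are F (max in base 16), so adding 1 cascades: they roll to 0 and the next digit up increments.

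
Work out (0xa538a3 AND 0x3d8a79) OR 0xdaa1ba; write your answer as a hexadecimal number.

0xffa9bb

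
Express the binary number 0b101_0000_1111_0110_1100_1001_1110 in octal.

0o503666236

Group the bits in threes: 101 000 011 110 110 110 010 011 110 → 503666236.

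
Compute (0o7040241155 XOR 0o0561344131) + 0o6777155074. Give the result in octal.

0o16520262160

First 0o7040241155 XOR 0o0561344131 = 0o7521105064.
Add column by column in base 8, right to left:
  4+4 = 0 carry 1
  6+7+1 = 6 carry 1
  0+0+1 = 1
  5+5 = 2 carry 1
  0+5+1 = 6
  1+1 = 2
  1+7 = 0 carry 1
  2+7+1 = 2 carry 1
  5+7+1 = 5 carry 1
  7+6+1 = 6 carry 1
  final carry 1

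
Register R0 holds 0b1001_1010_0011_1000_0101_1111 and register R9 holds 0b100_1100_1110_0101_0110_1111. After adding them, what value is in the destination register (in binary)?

Add column by column in base 2, right to left:
  1+1 = 0 carry 1
  1+1+1 = 1 carry 1
  1+1+1 = 1 carry 1
  1+1+1 = 1 carry 1
  1+0+1 = 0 carry 1
  0+1+1 = 0 carry 1
  1+1+1 = 1 carry 1
  0+0+1 = 1
  0+1 = 1
  0+0 = 0
  0+1 = 1
  1+0 = 1
  1+0 = 1
  1+1 = 0 carry 1
  0+1+1 = 0 carry 1
  0+1+1 = 0 carry 1
  0+0+1 = 1
  1+0 = 1
  0+1 = 1
  1+1 = 0 carry 1
  1+0+1 = 0 carry 1
  0+0+1 = 1
  0+1 = 1
  1+0 = 1

0b111001110001110111001110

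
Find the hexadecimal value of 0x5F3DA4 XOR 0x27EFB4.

XOR each hex digit independently (no carries):
  5^2=7, F^7=8, 3^E=D, D^F=2, A^B=1, 4^4=0

0x78D210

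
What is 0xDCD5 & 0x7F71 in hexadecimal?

0x5C51

AND each hex digit independently (no carries):
  D&7=5, C&F=C, D&7=5, 5&1=1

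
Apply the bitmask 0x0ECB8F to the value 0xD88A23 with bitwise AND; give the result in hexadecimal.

0x088A03

AND each hex digit independently (no carries):
  D&0=0, 8&E=8, 8&C=8, A&B=A, 2&8=0, 3&F=3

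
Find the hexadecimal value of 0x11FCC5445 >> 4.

0x11FCC544

Shifting right by 4 bits = 1 hex digit: drop the last 1.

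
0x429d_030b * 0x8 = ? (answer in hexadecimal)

0x214e81858

Multiply each base-16 digit by 8, carrying:
  b×8 = 88 → write 8 carry 5
  0×8+5 = 5 → write 5
  3×8 = 24 → write 8 carry 1
  0×8+1 = 1 → write 1
  d×8 = 104 → write 8 carry 6
  9×8+6 = 78 → write e carry 4
  2×8+4 = 20 → write 4 carry 1
  4×8+1 = 33 → write 1 carry 2
  remaining carry: 2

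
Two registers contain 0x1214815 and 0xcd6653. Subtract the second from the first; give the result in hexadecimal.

Subtract column by column in base 16:
  5-3 → 2
  1-5 → c (borrow)
  8-6-1 → 1
  4-6 → e (borrow)
  1-d-1 → 3 (borrow)
  2-c-1 → 5 (borrow)
  1-0-1 → 0

0x53e1c2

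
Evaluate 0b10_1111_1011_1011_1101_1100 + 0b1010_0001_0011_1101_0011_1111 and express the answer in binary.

0b110100001111100100011011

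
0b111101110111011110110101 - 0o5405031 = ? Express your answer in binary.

0b111000010110110110011100

0o5405031 = 0b101100000101000011001 in binary.
Subtract column by column in base 2:
  1-1 → 0
  0-0 → 0
  1-0 → 1
  0-1 → 1 (borrow)
  1-1-1 → 1 (borrow)
  1-0-1 → 0
  0-0 → 0
  1-0 → 1
  1-0 → 1
  1-1 → 0
  1-0 → 1
  0-1 → 1 (borrow)
  1-0-1 → 0
  1-0 → 1
  1-0 → 1
  0-0 → 0
  1-0 → 1
  1-1 → 0
  1-1 → 0
  0-0 → 0
  1-1 → 0
  1-0 → 1
  1-0 → 1
  1-0 → 1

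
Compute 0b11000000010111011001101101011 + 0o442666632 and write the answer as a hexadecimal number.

0x1C972105

0b11000000010111011001101101011 = 0x180BB36B in hexadecimal.
0o442666632 = 0x48B6D9A in hexadecimal.
Add column by column in base 16, right to left:
  B+A = 5 carry 1
  6+9+1 = 0 carry 1
  3+D+1 = 1 carry 1
  B+6+1 = 2 carry 1
  B+B+1 = 7 carry 1
  0+8+1 = 9
  8+4 = C
  1+0 = 1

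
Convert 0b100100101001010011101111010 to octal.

Group the bits in threes: 100 100 101 001 010 011 101 111 010 → 445123572.

0o445123572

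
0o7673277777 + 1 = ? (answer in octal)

0o7673300000

The trailing 5 digits are 7 (max in base 8), so adding 1 cascades: they roll to 0 and the next digit up increments.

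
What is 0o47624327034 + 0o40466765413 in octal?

Add column by column in base 8, right to left:
  4+3 = 7
  3+1 = 4
  0+4 = 4
  7+5 = 4 carry 1
  2+6+1 = 1 carry 1
  3+7+1 = 3 carry 1
  4+6+1 = 3 carry 1
  2+6+1 = 1 carry 1
  6+4+1 = 3 carry 1
  7+0+1 = 0 carry 1
  4+4+1 = 1 carry 1
  final carry 1

0o110313314447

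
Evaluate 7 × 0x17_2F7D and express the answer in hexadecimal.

Multiply each base-16 digit by 7, carrying:
  D×7 = 91 → write B carry 5
  7×7+5 = 54 → write 6 carry 3
  F×7+3 = 108 → write C carry 6
  2×7+6 = 20 → write 4 carry 1
  7×7+1 = 50 → write 2 carry 3
  1×7+3 = 10 → write A

0xA24C6B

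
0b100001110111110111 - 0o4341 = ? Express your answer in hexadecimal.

0x21516

0b100001110111110111 = 0x21df7 in hexadecimal.
0o4341 = 0x8e1 in hexadecimal.
Subtract column by column in base 16:
  7-1 → 6
  f-e → 1
  d-8 → 5
  1-0 → 1
  2-0 → 2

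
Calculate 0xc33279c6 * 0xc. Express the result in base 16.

0x9265db548

Multiply each base-16 digit by 12, carrying:
  6×12 = 72 → write 8 carry 4
  c×12+4 = 148 → write 4 carry 9
  9×12+9 = 117 → write 5 carry 7
  7×12+7 = 91 → write b carry 5
  2×12+5 = 29 → write d carry 1
  3×12+1 = 37 → write 5 carry 2
  3×12+2 = 38 → write 6 carry 2
  c×12+2 = 146 → write 2 carry 9
  remaining carry: 9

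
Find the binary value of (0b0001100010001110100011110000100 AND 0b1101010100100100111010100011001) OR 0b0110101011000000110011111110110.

0b0001100010001110100011110000100 AND 0b1101010100100100111010100011001 = 0b0001000000000100100010100000000.
Then OR with 0b0110101011000000110011111110110.

0b111101011000100110011111110110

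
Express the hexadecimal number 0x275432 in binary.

Expand each hex digit to 4 bits: 2=0010 7=0111 5=0101 4=0100 3=0011 2=0010.

0b1001110101010000110010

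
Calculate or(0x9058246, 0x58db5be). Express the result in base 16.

OR each hex digit independently (no carries):
  9|5=d, 0|8=8, 5|d=d, 8|b=b, 2|5=7, 4|b=f, 6|e=e

0xd8db7fe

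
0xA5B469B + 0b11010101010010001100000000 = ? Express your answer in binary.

0b1101101100000110100110011011

0xA5B469B = 0b1010010110110100011010011011 in binary.
Add column by column in base 2, right to left:
  1+0 = 1
  1+0 = 1
  0+0 = 0
  1+0 = 1
  1+0 = 1
  0+0 = 0
  0+0 = 0
  1+0 = 1
  0+1 = 1
  1+1 = 0 carry 1
  1+0+1 = 0 carry 1
  0+0+1 = 1
  0+0 = 0
  0+1 = 1
  1+0 = 1
  0+0 = 0
  1+1 = 0 carry 1
  1+0+1 = 0 carry 1
  0+1+1 = 0 carry 1
  1+0+1 = 0 carry 1
  1+1+1 = 1 carry 1
  0+0+1 = 1
  1+1 = 0 carry 1
  0+0+1 = 1
  0+1 = 1
  1+1 = 0 carry 1
  0+0+1 = 1
  1+0 = 1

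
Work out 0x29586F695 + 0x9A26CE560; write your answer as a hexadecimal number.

Add column by column in base 16, right to left:
  5+0 = 5
  9+6 = F
  6+5 = B
  F+E = D carry 1
  6+C+1 = 3 carry 1
  8+6+1 = F
  5+2 = 7
  9+A = 3 carry 1
  2+9+1 = C

0xC37F3DBF5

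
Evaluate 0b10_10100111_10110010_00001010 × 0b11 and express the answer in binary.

Multiply each base-2 digit by 3, carrying:
  0×3 = 0 → write 0
  1×3 = 3 → write 1 carry 1
  0×3+1 = 1 → write 1
  1×3 = 3 → write 1 carry 1
  0×3+1 = 1 → write 1
  0×3 = 0 → write 0
  0×3 = 0 → write 0
  0×3 = 0 → write 0
  0×3 = 0 → write 0
  1×3 = 3 → write 1 carry 1
  0×3+1 = 1 → write 1
  0×3 = 0 → write 0
  1×3 = 3 → write 1 carry 1
  1×3+1 = 4 → write 0 carry 2
  0×3+2 = 2 → write 0 carry 1
  1×3+1 = 4 → write 0 carry 2
  1×3+2 = 5 → write 1 carry 2
  1×3+2 = 5 → write 1 carry 2
  1×3+2 = 5 → write 1 carry 2
  0×3+2 = 2 → write 0 carry 1
  0×3+1 = 1 → write 1
  1×3 = 3 → write 1 carry 1
  0×3+1 = 1 → write 1
  1×3 = 3 → write 1 carry 1
  0×3+1 = 1 → write 1
  1×3 = 3 → write 1 carry 1
  remaining carry: 1

0b111111101110001011000011110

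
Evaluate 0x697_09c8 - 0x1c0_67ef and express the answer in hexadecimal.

0x4d6a1d9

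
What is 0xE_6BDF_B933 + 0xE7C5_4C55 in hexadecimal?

Add column by column in base 16, right to left:
  3+5 = 8
  3+5 = 8
  9+C = 5 carry 1
  B+4+1 = 0 carry 1
  F+5+1 = 5 carry 1
  D+C+1 = A carry 1
  B+7+1 = 3 carry 1
  6+E+1 = 5 carry 1
  E+0+1 = F

0xF53A50588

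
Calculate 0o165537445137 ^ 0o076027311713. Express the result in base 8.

XOR each oct digit independently (no carries):
  1^0=1, 6^7=1, 5^6=3, 5^0=5, 3^2=1, 7^7=0, 4^3=7, 4^1=5, 5^1=4, 1^7=6, 3^1=2, 7^3=4

0o113510754624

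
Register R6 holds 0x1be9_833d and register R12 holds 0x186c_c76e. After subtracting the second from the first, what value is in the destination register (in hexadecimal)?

0x37cbbcf

Subtract column by column in base 16:
  d-e → f (borrow)
  3-6-1 → c (borrow)
  3-7-1 → b (borrow)
  8-c-1 → b (borrow)
  9-c-1 → c (borrow)
  e-6-1 → 7
  b-8 → 3
  1-1 → 0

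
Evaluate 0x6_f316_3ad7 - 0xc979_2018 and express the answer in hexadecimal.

Subtract column by column in base 16:
  7-8 → f (borrow)
  d-1-1 → b
  a-0 → a
  3-2 → 1
  6-9 → d (borrow)
  1-7-1 → 9 (borrow)
  3-9-1 → 9 (borrow)
  f-c-1 → 2
  6-0 → 6

0x6299d1abf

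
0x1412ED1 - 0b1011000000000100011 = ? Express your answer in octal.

0o116727256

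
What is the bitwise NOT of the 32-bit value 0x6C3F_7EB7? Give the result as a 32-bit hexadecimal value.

Each hex digit d becomes F−d:
  6→9, C→3, 3→C, F→0, 7→8, E→1, B→4, 7→8

0x93C08148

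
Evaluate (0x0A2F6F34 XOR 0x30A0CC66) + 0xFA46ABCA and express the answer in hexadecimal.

0x134D64F1C

First 0x0A2F6F34 XOR 0x30A0CC66 = 0x3A8FA352.
Add column by column in base 16, right to left:
  2+A = C
  5+C = 1 carry 1
  3+B+1 = F
  A+A = 4 carry 1
  F+6+1 = 6 carry 1
  8+4+1 = D
  A+A = 4 carry 1
  3+F+1 = 3 carry 1
  final carry 1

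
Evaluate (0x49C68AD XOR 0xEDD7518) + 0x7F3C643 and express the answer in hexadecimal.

0x1234E3F8

First 0x49C68AD XOR 0xEDD7518 = 0xA411DB5.
Add column by column in base 16, right to left:
  5+3 = 8
  B+4 = F
  D+6 = 3 carry 1
  1+C+1 = E
  1+3 = 4
  4+F = 3 carry 1
  A+7+1 = 2 carry 1
  final carry 1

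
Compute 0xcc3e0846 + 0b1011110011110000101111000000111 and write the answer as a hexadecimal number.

0x12ab6664d

0b1011110011110000101111000000111 = 0x5e785e07 in hexadecimal.
Add column by column in base 16, right to left:
  6+7 = d
  4+0 = 4
  8+e = 6 carry 1
  0+5+1 = 6
  e+8 = 6 carry 1
  3+7+1 = b
  c+e = a carry 1
  c+5+1 = 2 carry 1
  final carry 1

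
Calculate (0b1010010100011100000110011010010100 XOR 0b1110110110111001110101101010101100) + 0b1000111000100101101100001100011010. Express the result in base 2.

First 0b1010010100011100000110011010010100 XOR 0b1110110110111001110101101010101100 = 0b0100100010100101110011110000111000.
Add column by column in base 2, right to left:
  0+0 = 0
  0+1 = 1
  0+0 = 0
  1+1 = 0 carry 1
  1+1+1 = 1 carry 1
  1+0+1 = 0 carry 1
  0+0+1 = 1
  0+0 = 0
  0+1 = 1
  0+1 = 1
  1+0 = 1
  1+0 = 1
  1+0 = 1
  1+0 = 1
  0+1 = 1
  0+1 = 1
  1+0 = 1
  1+1 = 0 carry 1
  1+1+1 = 1 carry 1
  0+0+1 = 1
  1+1 = 0 carry 1
  0+0+1 = 1
  0+0 = 0
  1+1 = 0 carry 1
  0+0+1 = 1
  1+0 = 1
  0+0 = 0
  0+1 = 1
  0+1 = 1
  1+1 = 0 carry 1
  0+0+1 = 1
  0+0 = 0
  1+0 = 1
  0+1 = 1

0b1101011011001011011111111101010010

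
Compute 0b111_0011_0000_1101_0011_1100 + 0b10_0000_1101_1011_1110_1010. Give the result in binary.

0b100100111110100100100110

Add column by column in base 2, right to left:
  0+0 = 0
  0+1 = 1
  1+0 = 1
  1+1 = 0 carry 1
  1+0+1 = 0 carry 1
  1+1+1 = 1 carry 1
  0+1+1 = 0 carry 1
  0+1+1 = 0 carry 1
  1+1+1 = 1 carry 1
  0+1+1 = 0 carry 1
  1+0+1 = 0 carry 1
  1+1+1 = 1 carry 1
  0+1+1 = 0 carry 1
  0+0+1 = 1
  0+1 = 1
  0+1 = 1
  1+0 = 1
  1+0 = 1
  0+0 = 0
  0+0 = 0
  1+0 = 1
  1+1 = 0 carry 1
  1+0+1 = 0 carry 1
  final carry 1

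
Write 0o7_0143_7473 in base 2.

Each octal digit is 3 bits: 7=111 0=000 1=001 4=100 3=011 7=111 4=100 7=111 3=011.

0b111000001100011111100111011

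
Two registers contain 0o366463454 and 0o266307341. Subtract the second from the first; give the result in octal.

Subtract column by column in base 8:
  4-1 → 3
  5-4 → 1
  4-3 → 1
  3-7 → 4 (borrow)
  6-0-1 → 5
  4-3 → 1
  6-6 → 0
  6-6 → 0
  3-2 → 1

0o100154113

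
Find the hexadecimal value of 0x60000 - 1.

The trailing 4 digits are 0, so subtracting 1 borrows through: they become F and the next digit up decrements.

0x5FFFF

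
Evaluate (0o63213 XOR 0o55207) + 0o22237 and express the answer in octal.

0o60253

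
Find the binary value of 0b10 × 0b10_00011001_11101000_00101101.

Multiply each base-2 digit by 2, carrying:
  1×2 = 2 → write 0 carry 1
  0×2+1 = 1 → write 1
  1×2 = 2 → write 0 carry 1
  1×2+1 = 3 → write 1 carry 1
  0×2+1 = 1 → write 1
  1×2 = 2 → write 0 carry 1
  0×2+1 = 1 → write 1
  0×2 = 0 → write 0
  0×2 = 0 → write 0
  0×2 = 0 → write 0
  0×2 = 0 → write 0
  1×2 = 2 → write 0 carry 1
  0×2+1 = 1 → write 1
  1×2 = 2 → write 0 carry 1
  1×2+1 = 3 → write 1 carry 1
  1×2+1 = 3 → write 1 carry 1
  1×2+1 = 3 → write 1 carry 1
  0×2+1 = 1 → write 1
  0×2 = 0 → write 0
  1×2 = 2 → write 0 carry 1
  1×2+1 = 3 → write 1 carry 1
  0×2+1 = 1 → write 1
  0×2 = 0 → write 0
  0×2 = 0 → write 0
  0×2 = 0 → write 0
  1×2 = 2 → write 0 carry 1
  remaining carry: 1

0b100001100111101000001011010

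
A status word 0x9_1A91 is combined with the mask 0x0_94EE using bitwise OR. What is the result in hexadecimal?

0x99EFF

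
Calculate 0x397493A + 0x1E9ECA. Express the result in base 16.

Add column by column in base 16, right to left:
  A+A = 4 carry 1
  3+C+1 = 0 carry 1
  9+E+1 = 8 carry 1
  4+9+1 = E
  7+E = 5 carry 1
  9+1+1 = B
  3+0 = 3

0x3B5E804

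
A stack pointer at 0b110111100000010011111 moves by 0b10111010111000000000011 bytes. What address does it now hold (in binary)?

0b11110010011000010100010

Add column by column in base 2, right to left:
  1+1 = 0 carry 1
  1+1+1 = 1 carry 1
  1+0+1 = 0 carry 1
  1+0+1 = 0 carry 1
  1+0+1 = 0 carry 1
  0+0+1 = 1
  0+0 = 0
  1+0 = 1
  0+0 = 0
  0+0 = 0
  0+0 = 0
  0+0 = 0
  0+1 = 1
  0+1 = 1
  1+1 = 0 carry 1
  1+0+1 = 0 carry 1
  1+1+1 = 1 carry 1
  1+0+1 = 0 carry 1
  0+1+1 = 0 carry 1
  1+1+1 = 1 carry 1
  1+1+1 = 1 carry 1
  0+0+1 = 1
  0+1 = 1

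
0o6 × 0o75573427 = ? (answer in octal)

0o562345212

Multiply each base-8 digit by 6, carrying:
  7×6 = 42 → write 2 carry 5
  2×6+5 = 17 → write 1 carry 2
  4×6+2 = 26 → write 2 carry 3
  3×6+3 = 21 → write 5 carry 2
  7×6+2 = 44 → write 4 carry 5
  5×6+5 = 35 → write 3 carry 4
  5×6+4 = 34 → write 2 carry 4
  7×6+4 = 46 → write 6 carry 5
  remaining carry: 5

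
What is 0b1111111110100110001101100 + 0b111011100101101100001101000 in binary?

0b1001011100100010010011010100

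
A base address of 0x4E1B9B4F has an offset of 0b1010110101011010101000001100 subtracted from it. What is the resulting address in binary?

0b1000011010001011111000101000011

0x4E1B9B4F = 0b1001110000110111001101101001111 in binary.
Subtract column by column in base 2:
  1-0 → 1
  1-0 → 1
  1-1 → 0
  1-1 → 0
  0-0 → 0
  0-0 → 0
  1-0 → 1
  0-0 → 0
  1-0 → 1
  1-1 → 0
  0-0 → 0
  1-1 → 0
  1-0 → 1
  0-1 → 1 (borrow)
  0-0-1 → 1 (borrow)
  1-1-1 → 1 (borrow)
  1-1-1 → 1 (borrow)
  1-0-1 → 0
  0-1 → 1 (borrow)
  1-0-1 → 0
  1-1 → 0
  0-0 → 0
  0-1 → 1 (borrow)
  0-1-1 → 0 (borrow)
  0-0-1 → 1 (borrow)
  1-1-1 → 1 (borrow)
  1-0-1 → 0
  1-1 → 0
  0-0 → 0
  0-0 → 0
  1-0 → 1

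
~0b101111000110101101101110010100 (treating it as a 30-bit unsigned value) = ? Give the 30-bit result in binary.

Invert each bit: 101111000110101101101110010100 → 010000111001010010010001101011.

0b010000111001010010010001101011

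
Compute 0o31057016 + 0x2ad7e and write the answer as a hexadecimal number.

0o31057016 = 0x645e0e in hexadecimal.
Add column by column in base 16, right to left:
  e+e = c carry 1
  0+7+1 = 8
  e+d = b carry 1
  5+a+1 = 0 carry 1
  4+2+1 = 7
  6+0 = 6

0x670b8c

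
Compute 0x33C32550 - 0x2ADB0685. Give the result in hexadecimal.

0x8E81ECB

Subtract column by column in base 16:
  0-5 → B (borrow)
  5-8-1 → C (borrow)
  5-6-1 → E (borrow)
  2-0-1 → 1
  3-B → 8 (borrow)
  C-D-1 → E (borrow)
  3-A-1 → 8 (borrow)
  3-2-1 → 0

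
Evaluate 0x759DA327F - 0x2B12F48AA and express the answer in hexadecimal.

Subtract column by column in base 16:
  F-A → 5
  7-A → D (borrow)
  2-8-1 → 9 (borrow)
  3-4-1 → E (borrow)
  A-F-1 → A (borrow)
  D-2-1 → A
  9-1 → 8
  5-B → A (borrow)
  7-2-1 → 4

0x4A8AAE9D5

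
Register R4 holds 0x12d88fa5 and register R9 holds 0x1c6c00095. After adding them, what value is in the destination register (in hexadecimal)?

Add column by column in base 16, right to left:
  5+5 = a
  a+9 = 3 carry 1
  f+0+1 = 0 carry 1
  8+0+1 = 9
  8+0 = 8
  d+c = 9 carry 1
  2+6+1 = 9
  1+c = d
  0+1 = 1

0x1d998903a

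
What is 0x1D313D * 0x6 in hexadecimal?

Multiply each base-16 digit by 6, carrying:
  D×6 = 78 → write E carry 4
  3×6+4 = 22 → write 6 carry 1
  1×6+1 = 7 → write 7
  3×6 = 18 → write 2 carry 1
  D×6+1 = 79 → write F carry 4
  1×6+4 = 10 → write A

0xAF276E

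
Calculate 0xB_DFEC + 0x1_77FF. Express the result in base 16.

0xD57EB

Add column by column in base 16, right to left:
  C+F = B carry 1
  E+F+1 = E carry 1
  F+7+1 = 7 carry 1
  D+7+1 = 5 carry 1
  B+1+1 = D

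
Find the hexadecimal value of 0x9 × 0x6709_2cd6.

0x39f529386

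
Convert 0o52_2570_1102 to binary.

0b101010010101111000001001000010

Each octal digit is 3 bits: 5=101 2=010 2=010 5=101 7=111 0=000 1=001 1=001 0=000 2=010.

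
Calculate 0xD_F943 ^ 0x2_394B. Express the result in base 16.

XOR each hex digit independently (no carries):
  D^2=F, F^3=C, 9^9=0, 4^4=0, 3^B=8

0xFC008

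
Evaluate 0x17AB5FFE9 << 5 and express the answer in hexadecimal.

5 bits is not a whole number of base-16 digits; in binary: 101111010101101011111111111101001 << 5 = 10111101010110101111111111110100100000.

0x2F56BFFD20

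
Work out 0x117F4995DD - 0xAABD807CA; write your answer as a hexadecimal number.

Subtract column by column in base 16:
  D-A → 3
  D-C → 1
  5-7 → E (borrow)
  9-0-1 → 8
  9-8 → 1
  4-D → 7 (borrow)
  F-B-1 → 3
  7-A → D (borrow)
  1-A-1 → 6 (borrow)
  1-0-1 → 0

0x6D3718E13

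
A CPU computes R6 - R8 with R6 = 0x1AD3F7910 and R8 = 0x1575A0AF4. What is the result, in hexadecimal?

Subtract column by column in base 16:
  0-4 → C (borrow)
  1-F-1 → 1 (borrow)
  9-A-1 → E (borrow)
  7-0-1 → 6
  F-A → 5
  3-5 → E (borrow)
  D-7-1 → 5
  A-5 → 5
  1-1 → 0

0x55E56E1C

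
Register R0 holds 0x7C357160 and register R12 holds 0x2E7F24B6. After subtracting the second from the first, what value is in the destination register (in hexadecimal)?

0x4DB64CAA

Subtract column by column in base 16:
  0-6 → A (borrow)
  6-B-1 → A (borrow)
  1-4-1 → C (borrow)
  7-2-1 → 4
  5-F → 6 (borrow)
  3-7-1 → B (borrow)
  C-E-1 → D (borrow)
  7-2-1 → 4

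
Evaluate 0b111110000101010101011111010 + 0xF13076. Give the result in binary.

0b1000101100111101101101110000

0xF13076 = 0b111100010011000001110110 in binary.
Add column by column in base 2, right to left:
  0+0 = 0
  1+1 = 0 carry 1
  0+1+1 = 0 carry 1
  1+0+1 = 0 carry 1
  1+1+1 = 1 carry 1
  1+1+1 = 1 carry 1
  1+1+1 = 1 carry 1
  1+0+1 = 0 carry 1
  0+0+1 = 1
  1+0 = 1
  0+0 = 0
  1+0 = 1
  0+1 = 1
  1+1 = 0 carry 1
  0+0+1 = 1
  1+0 = 1
  0+1 = 1
  1+0 = 1
  0+0 = 0
  0+0 = 0
  0+1 = 1
  0+1 = 1
  1+1 = 0 carry 1
  1+1+1 = 1 carry 1
  1+0+1 = 0 carry 1
  1+0+1 = 0 carry 1
  1+0+1 = 0 carry 1
  final carry 1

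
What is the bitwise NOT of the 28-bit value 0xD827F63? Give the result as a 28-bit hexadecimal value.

0x27D809C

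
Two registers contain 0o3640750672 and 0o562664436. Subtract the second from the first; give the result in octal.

0o3056064234

Subtract column by column in base 8:
  2-6 → 4 (borrow)
  7-3-1 → 3
  6-4 → 2
  0-4 → 4 (borrow)
  5-6-1 → 6 (borrow)
  7-6-1 → 0
  0-2 → 6 (borrow)
  4-6-1 → 5 (borrow)
  6-5-1 → 0
  3-0 → 3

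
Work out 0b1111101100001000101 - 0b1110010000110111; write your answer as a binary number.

0b1101111010000001110

Subtract column by column in base 2:
  1-1 → 0
  0-1 → 1 (borrow)
  1-1-1 → 1 (borrow)
  0-0-1 → 1 (borrow)
  0-1-1 → 0 (borrow)
  0-1-1 → 0 (borrow)
  1-0-1 → 0
  0-0 → 0
  0-0 → 0
  0-0 → 0
  0-1 → 1 (borrow)
  1-0-1 → 0
  1-0 → 1
  0-1 → 1 (borrow)
  1-1-1 → 1 (borrow)
  1-1-1 → 1 (borrow)
  1-0-1 → 0
  1-0 → 1
  1-0 → 1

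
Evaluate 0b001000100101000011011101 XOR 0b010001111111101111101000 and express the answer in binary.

0b011001011010101100110101

XOR bit by bit (1 where the bits differ):
  001000100101000011011101
^ 010001111111101111101000
= 011001011010101100110101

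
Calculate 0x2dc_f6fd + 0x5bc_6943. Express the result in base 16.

0x8996040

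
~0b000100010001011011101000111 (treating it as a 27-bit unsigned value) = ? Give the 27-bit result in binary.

Invert each bit: 000100010001011011101000111 → 111011101110100100010111000.

0b111011101110100100010111000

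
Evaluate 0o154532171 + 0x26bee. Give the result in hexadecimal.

0o154532171 = 0x1b2b479 in hexadecimal.
Add column by column in base 16, right to left:
  9+e = 7 carry 1
  7+e+1 = 6 carry 1
  4+b+1 = 0 carry 1
  b+6+1 = 2 carry 1
  2+2+1 = 5
  b+0 = b
  1+0 = 1

0x1b52067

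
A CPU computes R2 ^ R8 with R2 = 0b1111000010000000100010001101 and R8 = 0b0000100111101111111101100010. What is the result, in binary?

XOR bit by bit (1 where the bits differ):
  1111000010000000100010001101
^ 0000100111101111111101100010
= 1111100101101111011111101111

0b1111100101101111011111101111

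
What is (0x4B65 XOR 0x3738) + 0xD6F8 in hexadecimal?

First 0x4B65 XOR 0x3738 = 0x7C5D.
Add column by column in base 16, right to left:
  D+8 = 5 carry 1
  5+F+1 = 5 carry 1
  C+6+1 = 3 carry 1
  7+D+1 = 5 carry 1
  final carry 1

0x15355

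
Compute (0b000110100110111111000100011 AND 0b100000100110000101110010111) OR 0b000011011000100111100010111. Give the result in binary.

0b11111110100111100010111

0b000110100110111111000100011 AND 0b100000100110000101110010111 = 0b000000100110000101000000011.
Then OR with 0b000011011000100111100010111.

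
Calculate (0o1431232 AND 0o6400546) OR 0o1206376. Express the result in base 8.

0o1606376

0o1431232 AND 0o6400546 = 0o0400002.
Then OR with 0o1206376.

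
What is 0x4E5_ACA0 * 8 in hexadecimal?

0x272D6500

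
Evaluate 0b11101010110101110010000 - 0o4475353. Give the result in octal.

0o30570245

0b11101010110101110010000 = 0o35265620 in octal.
Subtract column by column in base 8:
  0-3 → 5 (borrow)
  2-5-1 → 4 (borrow)
  6-3-1 → 2
  5-5 → 0
  6-7 → 7 (borrow)
  2-4-1 → 5 (borrow)
  5-4-1 → 0
  3-0 → 3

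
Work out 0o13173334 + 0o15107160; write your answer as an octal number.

Add column by column in base 8, right to left:
  4+0 = 4
  3+6 = 1 carry 1
  3+1+1 = 5
  3+7 = 2 carry 1
  7+0+1 = 0 carry 1
  1+1+1 = 3
  3+5 = 0 carry 1
  1+1+1 = 3

0o30302514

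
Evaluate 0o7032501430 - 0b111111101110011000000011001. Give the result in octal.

0o6034651377

0b111111101110011000000011001 = 0o775630031 in octal.
Subtract column by column in base 8:
  0-1 → 7 (borrow)
  3-3-1 → 7 (borrow)
  4-0-1 → 3
  1-0 → 1
  0-3 → 5 (borrow)
  5-6-1 → 6 (borrow)
  2-5-1 → 4 (borrow)
  3-7-1 → 3 (borrow)
  0-7-1 → 0 (borrow)
  7-0-1 → 6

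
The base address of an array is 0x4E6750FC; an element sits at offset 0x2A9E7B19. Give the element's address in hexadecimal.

Add column by column in base 16, right to left:
  C+9 = 5 carry 1
  F+1+1 = 1 carry 1
  0+B+1 = C
  5+7 = C
  7+E = 5 carry 1
  6+9+1 = 0 carry 1
  E+A+1 = 9 carry 1
  4+2+1 = 7

0x7905CC15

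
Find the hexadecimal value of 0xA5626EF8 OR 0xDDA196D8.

0xFDE3FEF8

OR each hex digit independently (no carries):
  A|D=F, 5|D=D, 6|A=E, 2|1=3, 6|9=F, E|6=E, F|D=F, 8|8=8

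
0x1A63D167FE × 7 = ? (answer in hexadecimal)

0xB8BAB9D7F2

Multiply each base-16 digit by 7, carrying:
  E×7 = 98 → write 2 carry 6
  F×7+6 = 111 → write F carry 6
  7×7+6 = 55 → write 7 carry 3
  6×7+3 = 45 → write D carry 2
  1×7+2 = 9 → write 9
  D×7 = 91 → write B carry 5
  3×7+5 = 26 → write A carry 1
  6×7+1 = 43 → write B carry 2
  A×7+2 = 72 → write 8 carry 4
  1×7+4 = 11 → write B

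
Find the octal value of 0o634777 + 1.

The trailing 3 digits are 7 (max in base 8), so adding 1 cascades: they roll to 0 and the next digit up increments.

0o635000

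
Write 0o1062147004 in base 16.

0x8c8ce04

Each octal digit is 3 bits: 1=001 0=000 6=110 2=010 1=001 4=100 7=111 0=000 0=000 4=100.
Group the bits into nibbles: 1000 1100 1000 1100 1110 0000 0100 → 8c8ce04.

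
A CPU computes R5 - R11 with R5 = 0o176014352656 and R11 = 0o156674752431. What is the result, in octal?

0o17117400225

Subtract column by column in base 8:
  6-1 → 5
  5-3 → 2
  6-4 → 2
  2-2 → 0
  5-5 → 0
  3-7 → 4 (borrow)
  4-4-1 → 7 (borrow)
  1-7-1 → 1 (borrow)
  0-6-1 → 1 (borrow)
  6-6-1 → 7 (borrow)
  7-5-1 → 1
  1-1 → 0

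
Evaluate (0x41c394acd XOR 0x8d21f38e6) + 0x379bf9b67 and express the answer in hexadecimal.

First 0x41c394acd XOR 0x8d21f38e6 = 0xcce26722b.
Add column by column in base 16, right to left:
  b+7 = 2 carry 1
  2+6+1 = 9
  2+b = d
  7+9 = 0 carry 1
  6+f+1 = 6 carry 1
  2+b+1 = e
  e+9 = 7 carry 1
  c+7+1 = 4 carry 1
  c+3+1 = 0 carry 1
  final carry 1

0x1047e60d92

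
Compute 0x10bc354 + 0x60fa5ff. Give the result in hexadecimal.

Add column by column in base 16, right to left:
  4+f = 3 carry 1
  5+f+1 = 5 carry 1
  3+5+1 = 9
  c+a = 6 carry 1
  b+f+1 = b carry 1
  0+0+1 = 1
  1+6 = 7

0x71b6953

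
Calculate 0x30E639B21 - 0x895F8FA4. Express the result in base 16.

0x285040B7D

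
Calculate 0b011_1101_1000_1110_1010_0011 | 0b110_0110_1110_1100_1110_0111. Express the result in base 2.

OR bit by bit (1 where either bit is 1):
  01111011000111010100011
| 11001101110110011100111
= 11111111110111011100111

0b11111111110111011100111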